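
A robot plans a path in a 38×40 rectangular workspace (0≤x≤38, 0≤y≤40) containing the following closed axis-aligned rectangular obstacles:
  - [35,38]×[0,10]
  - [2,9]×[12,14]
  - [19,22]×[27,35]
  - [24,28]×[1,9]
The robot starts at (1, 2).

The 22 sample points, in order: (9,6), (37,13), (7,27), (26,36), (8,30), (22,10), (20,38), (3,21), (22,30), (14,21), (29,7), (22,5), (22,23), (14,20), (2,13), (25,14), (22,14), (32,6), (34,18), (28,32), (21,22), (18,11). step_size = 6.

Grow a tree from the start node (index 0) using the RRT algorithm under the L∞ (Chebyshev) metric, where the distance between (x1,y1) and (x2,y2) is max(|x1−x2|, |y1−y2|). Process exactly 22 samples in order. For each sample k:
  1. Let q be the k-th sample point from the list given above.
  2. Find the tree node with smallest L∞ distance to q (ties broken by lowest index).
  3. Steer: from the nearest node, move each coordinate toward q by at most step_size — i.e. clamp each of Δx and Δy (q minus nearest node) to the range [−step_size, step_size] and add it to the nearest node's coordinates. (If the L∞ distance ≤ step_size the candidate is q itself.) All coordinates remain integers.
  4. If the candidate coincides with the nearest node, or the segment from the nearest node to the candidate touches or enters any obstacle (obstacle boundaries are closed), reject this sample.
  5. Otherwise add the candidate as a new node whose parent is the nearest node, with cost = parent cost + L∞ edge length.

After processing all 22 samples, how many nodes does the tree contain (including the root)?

Node count: 20

1. q=(9,6) nearest=0 d=8 new=(7,6) → add node 1 parent=0 cost=6
2. q=(37,13) nearest=1 d=30 new=(13,12) → add node 2 parent=1 cost=12
3. q=(7,27) nearest=2 d=15 new=(7,18) → add node 3 parent=2 cost=18
4. q=(26,36) nearest=3 d=19 new=(13,24) → add node 4 parent=3 cost=24
5. q=(8,30) nearest=4 d=6 new=(8,30) → add node 5 parent=4 cost=30
6. q=(22,10) nearest=2 d=9 new=(19,10) → add node 6 parent=2 cost=18
7. q=(20,38) nearest=5 d=12 new=(14,36) → add node 7 parent=5 cost=36
8. q=(3,21) nearest=3 d=4 new=(3,21) → add node 8 parent=3 cost=22
9. q=(22,30) nearest=7 d=8 new=(20,30) → blocked by [19,22]×[27,35], reject
10. q=(14,21) nearest=4 d=3 new=(14,21) → add node 9 parent=4 cost=27
11. q=(29,7) nearest=6 d=10 new=(25,7) → blocked by [24,28]×[1,9], reject
12. q=(22,5) nearest=6 d=5 new=(22,5) → add node 10 parent=6 cost=23
13. q=(22,23) nearest=9 d=8 new=(20,23) → add node 11 parent=9 cost=33
14. q=(14,20) nearest=9 d=1 new=(14,20) → add node 12 parent=9 cost=28
15. q=(2,13) nearest=3 d=5 new=(2,13) → blocked by [2,9]×[12,14], reject
16. q=(25,14) nearest=6 d=6 new=(25,14) → add node 13 parent=6 cost=24
17. q=(22,14) nearest=13 d=3 new=(22,14) → add node 14 parent=13 cost=27
18. q=(32,6) nearest=13 d=8 new=(31,8) → add node 15 parent=13 cost=30
19. q=(34,18) nearest=13 d=9 new=(31,18) → add node 16 parent=13 cost=30
20. q=(28,32) nearest=11 d=9 new=(26,29) → add node 17 parent=11 cost=39
21. q=(21,22) nearest=11 d=1 new=(21,22) → add node 18 parent=11 cost=34
22. q=(18,11) nearest=6 d=1 new=(18,11) → add node 19 parent=6 cost=19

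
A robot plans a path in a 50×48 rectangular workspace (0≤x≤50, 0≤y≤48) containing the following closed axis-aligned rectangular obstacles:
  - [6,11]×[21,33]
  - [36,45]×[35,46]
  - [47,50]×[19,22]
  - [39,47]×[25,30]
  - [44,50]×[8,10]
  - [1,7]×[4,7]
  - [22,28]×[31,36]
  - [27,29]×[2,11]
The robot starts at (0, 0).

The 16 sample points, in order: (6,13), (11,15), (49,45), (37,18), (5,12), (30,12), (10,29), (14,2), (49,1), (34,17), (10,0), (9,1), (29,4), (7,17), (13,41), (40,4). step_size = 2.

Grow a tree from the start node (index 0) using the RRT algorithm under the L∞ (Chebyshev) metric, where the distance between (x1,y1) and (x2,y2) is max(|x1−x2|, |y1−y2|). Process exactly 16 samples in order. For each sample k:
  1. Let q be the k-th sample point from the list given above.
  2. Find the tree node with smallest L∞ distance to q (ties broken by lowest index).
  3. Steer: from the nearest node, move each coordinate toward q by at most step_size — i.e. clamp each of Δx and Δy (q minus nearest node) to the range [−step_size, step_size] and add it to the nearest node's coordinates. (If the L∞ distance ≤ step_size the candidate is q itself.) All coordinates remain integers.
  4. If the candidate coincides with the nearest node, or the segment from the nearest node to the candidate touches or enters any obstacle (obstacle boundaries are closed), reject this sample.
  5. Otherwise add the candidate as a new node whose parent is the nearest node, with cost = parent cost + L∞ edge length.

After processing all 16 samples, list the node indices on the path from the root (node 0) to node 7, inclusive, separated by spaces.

Path: 0 1 2 3 4 5 7

1. q=(6,13) nearest=0 d=13 new=(2,2) → add node 1 parent=0 cost=2
2. q=(11,15) nearest=1 d=13 new=(4,4) → blocked by [1,7]×[4,7], reject
3. q=(49,45) nearest=1 d=47 new=(4,4) → blocked by [1,7]×[4,7], reject
4. q=(37,18) nearest=1 d=35 new=(4,4) → blocked by [1,7]×[4,7], reject
5. q=(5,12) nearest=1 d=10 new=(4,4) → blocked by [1,7]×[4,7], reject
6. q=(30,12) nearest=1 d=28 new=(4,4) → blocked by [1,7]×[4,7], reject
7. q=(10,29) nearest=1 d=27 new=(4,4) → blocked by [1,7]×[4,7], reject
8. q=(14,2) nearest=1 d=12 new=(4,2) → add node 2 parent=1 cost=4
9. q=(49,1) nearest=2 d=45 new=(6,1) → add node 3 parent=2 cost=6
10. q=(34,17) nearest=3 d=28 new=(8,3) → add node 4 parent=3 cost=8
11. q=(10,0) nearest=4 d=3 new=(10,1) → add node 5 parent=4 cost=10
12. q=(9,1) nearest=5 d=1 new=(9,1) → add node 6 parent=5 cost=11
13. q=(29,4) nearest=5 d=19 new=(12,3) → add node 7 parent=5 cost=12
14. q=(7,17) nearest=4 d=14 new=(7,5) → blocked by [1,7]×[4,7], reject
15. q=(13,41) nearest=4 d=38 new=(10,5) → add node 8 parent=4 cost=10
16. q=(40,4) nearest=7 d=28 new=(14,4) → add node 9 parent=7 cost=14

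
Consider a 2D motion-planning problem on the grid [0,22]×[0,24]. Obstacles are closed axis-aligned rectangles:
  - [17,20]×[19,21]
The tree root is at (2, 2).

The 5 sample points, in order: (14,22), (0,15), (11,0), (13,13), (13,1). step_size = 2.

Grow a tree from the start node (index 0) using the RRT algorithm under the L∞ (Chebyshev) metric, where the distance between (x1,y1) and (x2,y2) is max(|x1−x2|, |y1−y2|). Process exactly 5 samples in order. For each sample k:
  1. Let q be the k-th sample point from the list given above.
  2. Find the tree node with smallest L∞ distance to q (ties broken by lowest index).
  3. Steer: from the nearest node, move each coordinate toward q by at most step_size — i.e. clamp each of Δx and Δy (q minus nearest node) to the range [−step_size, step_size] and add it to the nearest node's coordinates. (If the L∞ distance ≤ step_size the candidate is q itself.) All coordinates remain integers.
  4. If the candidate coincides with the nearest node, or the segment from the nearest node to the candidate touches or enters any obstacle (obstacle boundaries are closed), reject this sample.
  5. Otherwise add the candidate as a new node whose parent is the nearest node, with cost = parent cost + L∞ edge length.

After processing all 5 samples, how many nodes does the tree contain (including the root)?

1. q=(14,22) nearest=0 d=20 new=(4,4) → add node 1 parent=0 cost=2
2. q=(0,15) nearest=1 d=11 new=(2,6) → add node 2 parent=1 cost=4
3. q=(11,0) nearest=1 d=7 new=(6,2) → add node 3 parent=1 cost=4
4. q=(13,13) nearest=1 d=9 new=(6,6) → add node 4 parent=1 cost=4
5. q=(13,1) nearest=3 d=7 new=(8,1) → add node 5 parent=3 cost=6

Node count: 6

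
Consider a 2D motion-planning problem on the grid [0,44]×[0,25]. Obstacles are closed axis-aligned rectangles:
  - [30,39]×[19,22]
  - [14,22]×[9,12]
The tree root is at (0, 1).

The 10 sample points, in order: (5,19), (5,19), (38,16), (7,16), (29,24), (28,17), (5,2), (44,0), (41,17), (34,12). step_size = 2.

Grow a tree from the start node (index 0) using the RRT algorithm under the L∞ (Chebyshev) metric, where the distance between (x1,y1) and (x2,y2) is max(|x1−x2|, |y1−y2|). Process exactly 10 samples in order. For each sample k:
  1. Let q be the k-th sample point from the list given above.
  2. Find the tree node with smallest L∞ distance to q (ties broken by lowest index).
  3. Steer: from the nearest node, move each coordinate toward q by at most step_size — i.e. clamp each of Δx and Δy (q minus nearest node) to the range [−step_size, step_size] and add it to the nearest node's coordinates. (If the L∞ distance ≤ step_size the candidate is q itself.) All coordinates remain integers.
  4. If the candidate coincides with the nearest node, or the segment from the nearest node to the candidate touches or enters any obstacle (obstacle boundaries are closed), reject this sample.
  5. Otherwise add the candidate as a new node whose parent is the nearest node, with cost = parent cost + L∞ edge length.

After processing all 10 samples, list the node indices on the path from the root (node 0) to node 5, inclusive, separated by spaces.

1. q=(5,19) nearest=0 d=18 new=(2,3) → add node 1 parent=0 cost=2
2. q=(5,19) nearest=1 d=16 new=(4,5) → add node 2 parent=1 cost=4
3. q=(38,16) nearest=2 d=34 new=(6,7) → add node 3 parent=2 cost=6
4. q=(7,16) nearest=3 d=9 new=(7,9) → add node 4 parent=3 cost=8
5. q=(29,24) nearest=4 d=22 new=(9,11) → add node 5 parent=4 cost=10
6. q=(28,17) nearest=5 d=19 new=(11,13) → add node 6 parent=5 cost=12
7. q=(5,2) nearest=1 d=3 new=(4,2) → add node 7 parent=1 cost=4
8. q=(44,0) nearest=6 d=33 new=(13,11) → add node 8 parent=6 cost=14
9. q=(41,17) nearest=8 d=28 new=(15,13) → blocked by [14,22]×[9,12], reject
10. q=(34,12) nearest=8 d=21 new=(15,12) → blocked by [14,22]×[9,12], reject

Path: 0 1 2 3 4 5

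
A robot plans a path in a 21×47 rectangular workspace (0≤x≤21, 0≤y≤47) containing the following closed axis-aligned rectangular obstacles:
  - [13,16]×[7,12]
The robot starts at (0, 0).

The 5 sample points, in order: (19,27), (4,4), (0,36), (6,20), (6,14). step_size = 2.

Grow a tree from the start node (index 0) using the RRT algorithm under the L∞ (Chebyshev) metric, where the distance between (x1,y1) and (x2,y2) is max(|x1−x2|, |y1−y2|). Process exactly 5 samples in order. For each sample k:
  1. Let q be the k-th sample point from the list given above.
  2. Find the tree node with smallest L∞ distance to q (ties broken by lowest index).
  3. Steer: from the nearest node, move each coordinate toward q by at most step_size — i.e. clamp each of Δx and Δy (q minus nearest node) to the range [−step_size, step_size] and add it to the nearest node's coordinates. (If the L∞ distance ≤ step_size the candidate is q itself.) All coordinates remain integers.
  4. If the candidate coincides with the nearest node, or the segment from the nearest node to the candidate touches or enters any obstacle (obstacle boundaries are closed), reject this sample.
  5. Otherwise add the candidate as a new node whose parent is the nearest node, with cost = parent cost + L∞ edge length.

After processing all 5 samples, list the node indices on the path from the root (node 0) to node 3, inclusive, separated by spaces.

Path: 0 1 2 3

1. q=(19,27) nearest=0 d=27 new=(2,2) → add node 1 parent=0 cost=2
2. q=(4,4) nearest=1 d=2 new=(4,4) → add node 2 parent=1 cost=4
3. q=(0,36) nearest=2 d=32 new=(2,6) → add node 3 parent=2 cost=6
4. q=(6,20) nearest=3 d=14 new=(4,8) → add node 4 parent=3 cost=8
5. q=(6,14) nearest=4 d=6 new=(6,10) → add node 5 parent=4 cost=10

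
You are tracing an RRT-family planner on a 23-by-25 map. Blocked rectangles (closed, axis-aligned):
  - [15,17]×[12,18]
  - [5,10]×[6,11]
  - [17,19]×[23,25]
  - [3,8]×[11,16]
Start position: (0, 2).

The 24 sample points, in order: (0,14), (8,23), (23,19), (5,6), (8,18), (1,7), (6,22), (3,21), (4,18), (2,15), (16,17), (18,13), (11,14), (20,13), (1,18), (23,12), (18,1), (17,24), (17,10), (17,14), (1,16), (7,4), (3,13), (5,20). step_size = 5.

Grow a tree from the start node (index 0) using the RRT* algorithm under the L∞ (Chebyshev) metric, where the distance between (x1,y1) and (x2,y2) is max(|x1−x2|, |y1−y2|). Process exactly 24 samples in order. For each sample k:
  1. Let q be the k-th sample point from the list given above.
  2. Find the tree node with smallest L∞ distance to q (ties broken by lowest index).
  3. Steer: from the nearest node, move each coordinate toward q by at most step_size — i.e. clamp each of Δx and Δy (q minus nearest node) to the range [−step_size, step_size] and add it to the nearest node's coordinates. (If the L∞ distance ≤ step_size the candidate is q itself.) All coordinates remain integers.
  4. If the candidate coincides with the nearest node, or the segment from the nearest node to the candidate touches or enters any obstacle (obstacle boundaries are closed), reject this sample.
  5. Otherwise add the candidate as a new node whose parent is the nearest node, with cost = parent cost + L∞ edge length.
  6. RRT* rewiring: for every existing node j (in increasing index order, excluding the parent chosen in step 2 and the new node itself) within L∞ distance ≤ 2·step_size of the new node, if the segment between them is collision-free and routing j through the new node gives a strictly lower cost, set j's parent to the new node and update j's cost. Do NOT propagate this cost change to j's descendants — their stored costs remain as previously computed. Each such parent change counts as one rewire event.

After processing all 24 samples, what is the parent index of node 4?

1. q=(0,14) nearest=0 d=12 new=(0,7) → add node 1 parent=0 cost=5
2. q=(8,23) nearest=1 d=16 new=(5,12) → blocked by [3,8]×[11,16], reject
3. q=(23,19) nearest=0 d=23 new=(5,7) → blocked by [5,10]×[6,11], reject
4. q=(5,6) nearest=0 d=5 new=(5,6) → blocked by [5,10]×[6,11], reject
5. q=(8,18) nearest=1 d=11 new=(5,12) → blocked by [3,8]×[11,16], reject
6. q=(1,7) nearest=1 d=1 new=(1,7) → add node 2 parent=1 cost=6
7. q=(6,22) nearest=1 d=15 new=(5,12) → blocked by [3,8]×[11,16], reject
8. q=(3,21) nearest=1 d=14 new=(3,12) → blocked by [3,8]×[11,16], reject
9. q=(4,18) nearest=1 d=11 new=(4,12) → blocked by [3,8]×[11,16], reject
10. q=(2,15) nearest=1 d=8 new=(2,12) → add node 3 parent=1 cost=10
11. q=(16,17) nearest=3 d=14 new=(7,17) → blocked by [3,8]×[11,16], reject
12. q=(18,13) nearest=3 d=16 new=(7,13) → blocked by [3,8]×[11,16], reject
13. q=(11,14) nearest=3 d=9 new=(7,14) → blocked by [3,8]×[11,16], reject
14. q=(20,13) nearest=3 d=18 new=(7,13) → blocked by [3,8]×[11,16], reject
15. q=(1,18) nearest=3 d=6 new=(1,17) → add node 4 parent=3 cost=15
16. q=(23,12) nearest=3 d=21 new=(7,12) → blocked by [3,8]×[11,16], reject
17. q=(18,1) nearest=3 d=16 new=(7,7) → blocked by [5,10]×[6,11], reject
18. q=(17,24) nearest=3 d=15 new=(7,17) → blocked by [3,8]×[11,16], reject
19. q=(17,10) nearest=3 d=15 new=(7,10) → blocked by [5,10]×[6,11], reject
20. q=(17,14) nearest=3 d=15 new=(7,14) → blocked by [3,8]×[11,16], reject
21. q=(1,16) nearest=4 d=1 new=(1,16) → add node 5 parent=4 cost=16
22. q=(7,4) nearest=2 d=6 new=(6,4) → add node 6 parent=2 cost=11
23. q=(3,13) nearest=3 d=1 new=(3,13) → blocked by [3,8]×[11,16], reject
24. q=(5,20) nearest=4 d=4 new=(5,20) → add node 7 parent=4 cost=19

Parent of node 4: 3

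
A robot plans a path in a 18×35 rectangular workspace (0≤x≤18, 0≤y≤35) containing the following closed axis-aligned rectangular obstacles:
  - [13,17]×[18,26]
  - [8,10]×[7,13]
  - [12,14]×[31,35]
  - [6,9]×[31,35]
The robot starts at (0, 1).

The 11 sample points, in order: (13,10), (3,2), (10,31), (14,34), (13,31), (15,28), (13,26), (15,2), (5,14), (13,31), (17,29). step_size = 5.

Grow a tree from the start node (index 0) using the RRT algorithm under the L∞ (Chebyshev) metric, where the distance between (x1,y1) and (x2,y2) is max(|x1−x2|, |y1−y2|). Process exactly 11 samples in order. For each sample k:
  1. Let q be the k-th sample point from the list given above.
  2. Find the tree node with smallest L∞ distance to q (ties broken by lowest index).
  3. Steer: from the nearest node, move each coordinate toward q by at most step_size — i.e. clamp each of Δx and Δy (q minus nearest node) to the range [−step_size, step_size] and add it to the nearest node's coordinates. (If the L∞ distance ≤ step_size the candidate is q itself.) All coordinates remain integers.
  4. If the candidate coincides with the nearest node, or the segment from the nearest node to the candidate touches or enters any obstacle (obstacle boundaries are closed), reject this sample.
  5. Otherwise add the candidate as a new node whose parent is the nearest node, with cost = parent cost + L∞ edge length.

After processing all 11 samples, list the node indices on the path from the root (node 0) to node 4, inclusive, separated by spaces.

1. q=(13,10) nearest=0 d=13 new=(5,6) → add node 1 parent=0 cost=5
2. q=(3,2) nearest=0 d=3 new=(3,2) → add node 2 parent=0 cost=3
3. q=(10,31) nearest=1 d=25 new=(10,11) → blocked by [8,10]×[7,13], reject
4. q=(14,34) nearest=1 d=28 new=(10,11) → blocked by [8,10]×[7,13], reject
5. q=(13,31) nearest=1 d=25 new=(10,11) → blocked by [8,10]×[7,13], reject
6. q=(15,28) nearest=1 d=22 new=(10,11) → blocked by [8,10]×[7,13], reject
7. q=(13,26) nearest=1 d=20 new=(10,11) → blocked by [8,10]×[7,13], reject
8. q=(15,2) nearest=1 d=10 new=(10,2) → add node 3 parent=1 cost=10
9. q=(5,14) nearest=1 d=8 new=(5,11) → add node 4 parent=1 cost=10
10. q=(13,31) nearest=4 d=20 new=(10,16) → add node 5 parent=4 cost=15
11. q=(17,29) nearest=5 d=13 new=(15,21) → blocked by [13,17]×[18,26], reject

Path: 0 1 4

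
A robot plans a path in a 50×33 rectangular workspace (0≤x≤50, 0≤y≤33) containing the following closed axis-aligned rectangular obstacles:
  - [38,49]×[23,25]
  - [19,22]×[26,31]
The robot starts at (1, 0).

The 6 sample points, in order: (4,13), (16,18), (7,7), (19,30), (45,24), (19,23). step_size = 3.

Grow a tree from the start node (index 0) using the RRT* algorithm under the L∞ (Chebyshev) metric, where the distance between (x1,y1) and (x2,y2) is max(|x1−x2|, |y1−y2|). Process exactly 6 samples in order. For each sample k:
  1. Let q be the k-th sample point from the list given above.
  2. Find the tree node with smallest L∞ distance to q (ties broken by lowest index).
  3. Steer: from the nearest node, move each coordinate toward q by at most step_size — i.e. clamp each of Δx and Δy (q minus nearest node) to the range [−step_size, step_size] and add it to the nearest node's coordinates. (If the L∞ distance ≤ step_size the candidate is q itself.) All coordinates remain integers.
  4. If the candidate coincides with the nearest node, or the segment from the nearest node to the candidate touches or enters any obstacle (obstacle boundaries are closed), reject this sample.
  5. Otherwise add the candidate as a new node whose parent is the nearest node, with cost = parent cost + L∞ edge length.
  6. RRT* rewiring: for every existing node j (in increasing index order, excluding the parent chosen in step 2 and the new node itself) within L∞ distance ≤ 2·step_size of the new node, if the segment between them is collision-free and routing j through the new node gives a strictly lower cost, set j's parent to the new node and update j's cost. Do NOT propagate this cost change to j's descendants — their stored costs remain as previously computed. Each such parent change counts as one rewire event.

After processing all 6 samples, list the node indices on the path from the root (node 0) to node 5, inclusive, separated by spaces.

Path: 0 1 2 3 4 5

1. q=(4,13) nearest=0 d=13 new=(4,3) → add node 1 parent=0 cost=3
2. q=(16,18) nearest=1 d=15 new=(7,6) → add node 2 parent=1 cost=6
3. q=(7,7) nearest=2 d=1 new=(7,7) → add node 3 parent=2 cost=7
4. q=(19,30) nearest=3 d=23 new=(10,10) → add node 4 parent=3 cost=10
5. q=(45,24) nearest=4 d=35 new=(13,13) → add node 5 parent=4 cost=13
6. q=(19,23) nearest=5 d=10 new=(16,16) → add node 6 parent=5 cost=16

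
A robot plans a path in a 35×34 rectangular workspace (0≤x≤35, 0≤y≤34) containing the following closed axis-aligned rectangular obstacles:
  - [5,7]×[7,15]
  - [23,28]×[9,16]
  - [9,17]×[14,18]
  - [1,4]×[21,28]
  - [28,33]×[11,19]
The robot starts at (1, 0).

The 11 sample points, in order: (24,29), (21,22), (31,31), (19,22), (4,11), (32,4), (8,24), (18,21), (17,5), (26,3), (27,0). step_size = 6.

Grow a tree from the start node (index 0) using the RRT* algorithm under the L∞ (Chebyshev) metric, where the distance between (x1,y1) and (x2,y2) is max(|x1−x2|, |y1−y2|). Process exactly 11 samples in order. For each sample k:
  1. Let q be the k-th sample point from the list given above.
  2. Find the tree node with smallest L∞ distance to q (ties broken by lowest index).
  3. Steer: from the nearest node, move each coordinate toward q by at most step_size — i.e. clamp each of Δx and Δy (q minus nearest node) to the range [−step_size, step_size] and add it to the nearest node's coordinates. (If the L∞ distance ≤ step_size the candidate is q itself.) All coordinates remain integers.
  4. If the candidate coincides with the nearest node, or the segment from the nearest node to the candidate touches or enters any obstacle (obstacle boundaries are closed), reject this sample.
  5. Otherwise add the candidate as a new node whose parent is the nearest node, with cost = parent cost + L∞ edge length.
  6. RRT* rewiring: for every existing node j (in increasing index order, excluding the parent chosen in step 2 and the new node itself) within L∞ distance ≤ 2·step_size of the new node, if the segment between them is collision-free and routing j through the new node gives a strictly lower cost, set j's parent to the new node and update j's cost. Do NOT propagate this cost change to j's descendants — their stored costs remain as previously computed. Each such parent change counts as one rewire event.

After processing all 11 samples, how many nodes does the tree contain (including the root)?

Node count: 7

1. q=(24,29) nearest=0 d=29 new=(7,6) → add node 1 parent=0 cost=6
2. q=(21,22) nearest=1 d=16 new=(13,12) → add node 2 parent=1 cost=12
3. q=(31,31) nearest=2 d=19 new=(19,18) → blocked by [9,17]×[14,18], reject
4. q=(19,22) nearest=2 d=10 new=(19,18) → blocked by [9,17]×[14,18], reject
5. q=(4,11) nearest=1 d=5 new=(4,11) → blocked by [5,7]×[7,15], reject
6. q=(32,4) nearest=2 d=19 new=(19,6) → add node 3 parent=2 cost=18
7. q=(8,24) nearest=2 d=12 new=(8,18) → blocked by [9,17]×[14,18], reject
8. q=(18,21) nearest=2 d=9 new=(18,18) → blocked by [9,17]×[14,18], reject
9. q=(17,5) nearest=3 d=2 new=(17,5) → add node 4 parent=3 cost=20
10. q=(26,3) nearest=3 d=7 new=(25,3) → add node 5 parent=3 cost=24
11. q=(27,0) nearest=5 d=3 new=(27,0) → add node 6 parent=5 cost=27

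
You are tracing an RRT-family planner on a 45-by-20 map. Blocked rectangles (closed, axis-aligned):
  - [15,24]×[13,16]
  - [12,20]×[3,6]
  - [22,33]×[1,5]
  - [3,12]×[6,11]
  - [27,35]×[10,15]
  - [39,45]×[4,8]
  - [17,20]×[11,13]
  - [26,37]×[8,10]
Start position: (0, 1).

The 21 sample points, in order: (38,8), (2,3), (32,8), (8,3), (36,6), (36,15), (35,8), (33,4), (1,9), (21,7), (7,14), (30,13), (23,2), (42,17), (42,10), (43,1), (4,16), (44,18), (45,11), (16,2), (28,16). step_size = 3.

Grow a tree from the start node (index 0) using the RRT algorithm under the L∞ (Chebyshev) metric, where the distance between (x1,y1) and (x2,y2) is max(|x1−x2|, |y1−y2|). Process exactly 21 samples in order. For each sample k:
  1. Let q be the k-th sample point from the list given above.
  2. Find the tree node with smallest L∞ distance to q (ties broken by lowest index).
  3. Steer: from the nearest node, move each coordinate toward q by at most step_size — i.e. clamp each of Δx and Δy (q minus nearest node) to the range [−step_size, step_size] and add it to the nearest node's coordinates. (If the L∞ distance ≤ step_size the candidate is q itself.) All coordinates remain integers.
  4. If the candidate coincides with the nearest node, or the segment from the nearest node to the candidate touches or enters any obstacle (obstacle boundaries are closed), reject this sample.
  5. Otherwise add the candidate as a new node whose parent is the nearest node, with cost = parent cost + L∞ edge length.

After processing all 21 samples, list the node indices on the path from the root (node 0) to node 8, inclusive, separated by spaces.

1. q=(38,8) nearest=0 d=38 new=(3,4) → add node 1 parent=0 cost=3
2. q=(2,3) nearest=1 d=1 new=(2,3) → add node 2 parent=1 cost=4
3. q=(32,8) nearest=1 d=29 new=(6,7) → blocked by [3,12]×[6,11], reject
4. q=(8,3) nearest=1 d=5 new=(6,3) → add node 3 parent=1 cost=6
5. q=(36,6) nearest=3 d=30 new=(9,6) → blocked by [3,12]×[6,11], reject
6. q=(36,15) nearest=3 d=30 new=(9,6) → blocked by [3,12]×[6,11], reject
7. q=(35,8) nearest=3 d=29 new=(9,6) → blocked by [3,12]×[6,11], reject
8. q=(33,4) nearest=3 d=27 new=(9,4) → add node 4 parent=3 cost=9
9. q=(1,9) nearest=1 d=5 new=(1,7) → add node 5 parent=1 cost=6
10. q=(21,7) nearest=4 d=12 new=(12,7) → blocked by [3,12]×[6,11], reject
11. q=(7,14) nearest=5 d=7 new=(4,10) → blocked by [3,12]×[6,11], reject
12. q=(30,13) nearest=4 d=21 new=(12,7) → blocked by [3,12]×[6,11], reject
13. q=(23,2) nearest=4 d=14 new=(12,2) → add node 6 parent=4 cost=12
14. q=(42,17) nearest=6 d=30 new=(15,5) → blocked by [12,20]×[3,6], reject
15. q=(42,10) nearest=6 d=30 new=(15,5) → blocked by [12,20]×[3,6], reject
16. q=(43,1) nearest=6 d=31 new=(15,1) → add node 7 parent=6 cost=15
17. q=(4,16) nearest=5 d=9 new=(4,10) → blocked by [3,12]×[6,11], reject
18. q=(44,18) nearest=7 d=29 new=(18,4) → blocked by [12,20]×[3,6], reject
19. q=(45,11) nearest=7 d=30 new=(18,4) → blocked by [12,20]×[3,6], reject
20. q=(16,2) nearest=7 d=1 new=(16,2) → add node 8 parent=7 cost=16
21. q=(28,16) nearest=8 d=14 new=(19,5) → blocked by [12,20]×[3,6], reject

Path: 0 1 3 4 6 7 8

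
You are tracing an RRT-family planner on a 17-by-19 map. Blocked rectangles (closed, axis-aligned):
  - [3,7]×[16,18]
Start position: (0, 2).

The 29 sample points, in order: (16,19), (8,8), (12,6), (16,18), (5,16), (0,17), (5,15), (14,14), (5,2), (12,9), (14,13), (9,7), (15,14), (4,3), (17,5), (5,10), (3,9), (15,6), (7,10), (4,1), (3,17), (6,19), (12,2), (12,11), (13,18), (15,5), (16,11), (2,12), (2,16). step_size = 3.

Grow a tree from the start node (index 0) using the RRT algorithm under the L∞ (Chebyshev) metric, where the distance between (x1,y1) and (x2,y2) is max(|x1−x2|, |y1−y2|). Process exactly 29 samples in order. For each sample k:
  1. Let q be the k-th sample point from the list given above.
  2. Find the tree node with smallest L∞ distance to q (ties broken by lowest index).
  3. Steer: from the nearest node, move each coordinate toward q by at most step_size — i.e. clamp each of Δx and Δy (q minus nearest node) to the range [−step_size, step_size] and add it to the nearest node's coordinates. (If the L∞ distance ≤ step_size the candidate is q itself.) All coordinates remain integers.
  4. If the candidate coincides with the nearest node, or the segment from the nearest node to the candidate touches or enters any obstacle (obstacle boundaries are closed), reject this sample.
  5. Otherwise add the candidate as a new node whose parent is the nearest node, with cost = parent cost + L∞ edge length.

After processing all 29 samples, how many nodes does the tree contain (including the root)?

Node count: 26

1. q=(16,19) nearest=0 d=17 new=(3,5) → add node 1 parent=0 cost=3
2. q=(8,8) nearest=1 d=5 new=(6,8) → add node 2 parent=1 cost=6
3. q=(12,6) nearest=2 d=6 new=(9,6) → add node 3 parent=2 cost=9
4. q=(16,18) nearest=2 d=10 new=(9,11) → add node 4 parent=2 cost=9
5. q=(5,16) nearest=4 d=5 new=(6,14) → add node 5 parent=4 cost=12
6. q=(0,17) nearest=5 d=6 new=(3,17) → blocked by [3,7]×[16,18], reject
7. q=(5,15) nearest=5 d=1 new=(5,15) → add node 6 parent=5 cost=13
8. q=(14,14) nearest=4 d=5 new=(12,14) → add node 7 parent=4 cost=12
9. q=(5,2) nearest=1 d=3 new=(5,2) → add node 8 parent=1 cost=6
10. q=(12,9) nearest=3 d=3 new=(12,9) → add node 9 parent=3 cost=12
11. q=(14,13) nearest=7 d=2 new=(14,13) → add node 10 parent=7 cost=14
12. q=(9,7) nearest=3 d=1 new=(9,7) → add node 11 parent=3 cost=10
13. q=(15,14) nearest=10 d=1 new=(15,14) → add node 12 parent=10 cost=15
14. q=(4,3) nearest=8 d=1 new=(4,3) → add node 13 parent=8 cost=7
15. q=(17,5) nearest=9 d=5 new=(15,6) → add node 14 parent=9 cost=15
16. q=(5,10) nearest=2 d=2 new=(5,10) → add node 15 parent=2 cost=8
17. q=(3,9) nearest=15 d=2 new=(3,9) → add node 16 parent=15 cost=10
18. q=(15,6) nearest=14 d=0 → coincident, reject
19. q=(7,10) nearest=2 d=2 new=(7,10) → add node 17 parent=2 cost=8
20. q=(4,1) nearest=8 d=1 new=(4,1) → add node 18 parent=8 cost=7
21. q=(3,17) nearest=6 d=2 new=(3,17) → blocked by [3,7]×[16,18], reject
22. q=(6,19) nearest=6 d=4 new=(6,18) → blocked by [3,7]×[16,18], reject
23. q=(12,2) nearest=3 d=4 new=(12,3) → add node 19 parent=3 cost=12
24. q=(12,11) nearest=9 d=2 new=(12,11) → add node 20 parent=9 cost=14
25. q=(13,18) nearest=7 d=4 new=(13,17) → add node 21 parent=7 cost=15
26. q=(15,5) nearest=14 d=1 new=(15,5) → add node 22 parent=14 cost=16
27. q=(16,11) nearest=10 d=2 new=(16,11) → add node 23 parent=10 cost=16
28. q=(2,12) nearest=6 d=3 new=(2,12) → add node 24 parent=6 cost=16
29. q=(2,16) nearest=6 d=3 new=(2,16) → add node 25 parent=6 cost=16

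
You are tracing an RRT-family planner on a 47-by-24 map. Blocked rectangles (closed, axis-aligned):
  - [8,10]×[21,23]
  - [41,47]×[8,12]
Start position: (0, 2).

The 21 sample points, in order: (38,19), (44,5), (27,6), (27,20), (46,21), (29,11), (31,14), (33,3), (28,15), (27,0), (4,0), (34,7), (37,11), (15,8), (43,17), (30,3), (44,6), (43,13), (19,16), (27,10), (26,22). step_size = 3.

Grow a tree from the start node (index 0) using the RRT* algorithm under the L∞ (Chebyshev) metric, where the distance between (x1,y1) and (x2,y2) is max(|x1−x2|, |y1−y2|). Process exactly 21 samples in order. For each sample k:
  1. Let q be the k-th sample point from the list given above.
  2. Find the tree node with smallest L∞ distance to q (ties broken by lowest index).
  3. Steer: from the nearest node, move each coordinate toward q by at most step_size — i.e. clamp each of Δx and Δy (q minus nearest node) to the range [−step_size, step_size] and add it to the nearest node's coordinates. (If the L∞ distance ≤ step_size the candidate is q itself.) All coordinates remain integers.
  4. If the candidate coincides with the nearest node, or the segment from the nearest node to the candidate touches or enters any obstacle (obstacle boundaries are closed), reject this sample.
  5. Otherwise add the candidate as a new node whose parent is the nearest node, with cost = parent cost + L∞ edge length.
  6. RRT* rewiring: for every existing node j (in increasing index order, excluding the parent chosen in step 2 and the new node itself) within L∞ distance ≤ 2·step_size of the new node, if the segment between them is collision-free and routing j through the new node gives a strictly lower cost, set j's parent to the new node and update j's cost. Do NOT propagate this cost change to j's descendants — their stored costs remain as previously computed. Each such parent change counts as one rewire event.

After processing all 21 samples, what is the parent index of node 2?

Parent of node 2: 1

1. q=(38,19) nearest=0 d=38 new=(3,5) → add node 1 parent=0 cost=3
2. q=(44,5) nearest=1 d=41 new=(6,5) → add node 2 parent=1 cost=6
3. q=(27,6) nearest=2 d=21 new=(9,6) → add node 3 parent=2 cost=9
4. q=(27,20) nearest=3 d=18 new=(12,9) → add node 4 parent=3 cost=12
5. q=(46,21) nearest=4 d=34 new=(15,12) → add node 5 parent=4 cost=15
6. q=(29,11) nearest=5 d=14 new=(18,11) → add node 6 parent=5 cost=18
7. q=(31,14) nearest=6 d=13 new=(21,14) → add node 7 parent=6 cost=21
8. q=(33,3) nearest=7 d=12 new=(24,11) → add node 8 parent=7 cost=24
9. q=(28,15) nearest=8 d=4 new=(27,14) → add node 9 parent=8 cost=27
10. q=(27,0) nearest=6 d=11 new=(21,8) → add node 10 parent=6 cost=21
11. q=(4,0) nearest=0 d=4 new=(3,0) → add node 11 parent=0 cost=3
12. q=(34,7) nearest=9 d=7 new=(30,11) → add node 12 parent=9 cost=30
13. q=(37,11) nearest=12 d=7 new=(33,11) → add node 13 parent=12 cost=33
14. q=(15,8) nearest=4 d=3 new=(15,8) → add node 14 parent=4 cost=15
15. q=(43,17) nearest=13 d=10 new=(36,14) → add node 15 parent=13 cost=36
16. q=(30,3) nearest=8 d=8 new=(27,8) → add node 16 parent=8 cost=27
17. q=(44,6) nearest=15 d=8 new=(39,11) → add node 17 parent=15 cost=39
18. q=(43,13) nearest=17 d=4 new=(42,13) → add node 18 parent=17 cost=42
19. q=(19,16) nearest=7 d=2 new=(19,16) → add node 19 parent=7 cost=23
20. q=(27,10) nearest=16 d=2 new=(27,10) → add node 20 parent=16 cost=29
21. q=(26,22) nearest=19 d=7 new=(22,19) → add node 21 parent=19 cost=26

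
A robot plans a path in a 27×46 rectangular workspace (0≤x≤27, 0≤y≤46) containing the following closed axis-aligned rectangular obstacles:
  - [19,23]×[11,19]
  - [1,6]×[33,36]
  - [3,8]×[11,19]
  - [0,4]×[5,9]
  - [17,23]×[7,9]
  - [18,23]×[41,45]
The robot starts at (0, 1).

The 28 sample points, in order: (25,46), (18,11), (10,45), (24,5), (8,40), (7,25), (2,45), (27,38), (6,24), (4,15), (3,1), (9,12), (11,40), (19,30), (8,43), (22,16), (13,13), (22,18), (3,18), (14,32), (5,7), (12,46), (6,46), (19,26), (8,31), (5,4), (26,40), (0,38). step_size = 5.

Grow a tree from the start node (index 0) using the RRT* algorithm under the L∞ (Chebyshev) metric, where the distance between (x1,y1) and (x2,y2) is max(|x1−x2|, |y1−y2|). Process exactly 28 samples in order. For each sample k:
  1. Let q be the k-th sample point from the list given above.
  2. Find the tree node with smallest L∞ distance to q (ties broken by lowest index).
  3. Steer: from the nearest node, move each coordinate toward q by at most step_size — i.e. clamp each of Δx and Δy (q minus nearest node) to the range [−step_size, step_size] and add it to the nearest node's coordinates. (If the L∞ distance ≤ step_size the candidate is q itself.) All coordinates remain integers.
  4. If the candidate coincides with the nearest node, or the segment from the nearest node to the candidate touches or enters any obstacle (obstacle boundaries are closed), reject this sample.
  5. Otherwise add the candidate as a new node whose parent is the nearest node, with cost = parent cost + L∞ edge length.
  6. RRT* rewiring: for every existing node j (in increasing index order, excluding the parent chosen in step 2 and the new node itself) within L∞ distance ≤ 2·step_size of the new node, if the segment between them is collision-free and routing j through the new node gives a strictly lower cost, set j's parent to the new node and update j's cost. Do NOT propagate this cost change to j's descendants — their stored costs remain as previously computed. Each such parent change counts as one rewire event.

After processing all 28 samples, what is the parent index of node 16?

Parent of node 16: 8

1. q=(25,46) nearest=0 d=45 new=(5,6) → blocked by [0,4]×[5,9], reject
2. q=(18,11) nearest=0 d=18 new=(5,6) → blocked by [0,4]×[5,9], reject
3. q=(10,45) nearest=0 d=44 new=(5,6) → blocked by [0,4]×[5,9], reject
4. q=(24,5) nearest=0 d=24 new=(5,5) → add node 1 parent=0 cost=5
5. q=(8,40) nearest=1 d=35 new=(8,10) → add node 2 parent=1 cost=10
6. q=(7,25) nearest=2 d=15 new=(7,15) → blocked by [3,8]×[11,19], reject
7. q=(2,45) nearest=2 d=35 new=(3,15) → blocked by [3,8]×[11,19], reject
8. q=(27,38) nearest=2 d=28 new=(13,15) → add node 3 parent=2 cost=15
9. q=(6,24) nearest=3 d=9 new=(8,20) → add node 4 parent=3 cost=20
10. q=(4,15) nearest=2 d=5 new=(4,15) → blocked by [3,8]×[11,19], reject
11. q=(3,1) nearest=0 d=3 new=(3,1) → add node 5 parent=0 cost=3
12. q=(9,12) nearest=2 d=2 new=(9,12) → add node 6 parent=2 cost=12
13. q=(11,40) nearest=4 d=20 new=(11,25) → add node 7 parent=4 cost=25
14. q=(19,30) nearest=7 d=8 new=(16,30) → add node 8 parent=7 cost=30
15. q=(8,43) nearest=8 d=13 new=(11,35) → add node 9 parent=8 cost=35
16. q=(22,16) nearest=3 d=9 new=(18,16) → add node 10 parent=3 cost=20
17. q=(13,13) nearest=3 d=2 new=(13,13) → add node 11 parent=3 cost=17
18. q=(22,18) nearest=10 d=4 new=(22,18) → blocked by [19,23]×[11,19], reject
19. q=(3,18) nearest=4 d=5 new=(3,18) → blocked by [3,8]×[11,19], reject
20. q=(14,32) nearest=8 d=2 new=(14,32) → add node 12 parent=8 cost=32
21. q=(5,7) nearest=1 d=2 new=(5,7) → add node 13 parent=1 cost=7; rewire 11→13 (15<17)
22. q=(12,46) nearest=9 d=11 new=(12,40) → add node 14 parent=9 cost=40
23. q=(6,46) nearest=14 d=6 new=(7,45) → add node 15 parent=14 cost=45
24. q=(19,26) nearest=8 d=4 new=(19,26) → add node 16 parent=8 cost=34
25. q=(8,31) nearest=9 d=4 new=(8,31) → add node 17 parent=9 cost=39
26. q=(5,4) nearest=1 d=1 new=(5,4) → add node 18 parent=1 cost=6
27. q=(26,40) nearest=8 d=10 new=(21,35) → add node 19 parent=8 cost=35
28. q=(0,38) nearest=15 d=7 new=(2,40) → add node 20 parent=15 cost=50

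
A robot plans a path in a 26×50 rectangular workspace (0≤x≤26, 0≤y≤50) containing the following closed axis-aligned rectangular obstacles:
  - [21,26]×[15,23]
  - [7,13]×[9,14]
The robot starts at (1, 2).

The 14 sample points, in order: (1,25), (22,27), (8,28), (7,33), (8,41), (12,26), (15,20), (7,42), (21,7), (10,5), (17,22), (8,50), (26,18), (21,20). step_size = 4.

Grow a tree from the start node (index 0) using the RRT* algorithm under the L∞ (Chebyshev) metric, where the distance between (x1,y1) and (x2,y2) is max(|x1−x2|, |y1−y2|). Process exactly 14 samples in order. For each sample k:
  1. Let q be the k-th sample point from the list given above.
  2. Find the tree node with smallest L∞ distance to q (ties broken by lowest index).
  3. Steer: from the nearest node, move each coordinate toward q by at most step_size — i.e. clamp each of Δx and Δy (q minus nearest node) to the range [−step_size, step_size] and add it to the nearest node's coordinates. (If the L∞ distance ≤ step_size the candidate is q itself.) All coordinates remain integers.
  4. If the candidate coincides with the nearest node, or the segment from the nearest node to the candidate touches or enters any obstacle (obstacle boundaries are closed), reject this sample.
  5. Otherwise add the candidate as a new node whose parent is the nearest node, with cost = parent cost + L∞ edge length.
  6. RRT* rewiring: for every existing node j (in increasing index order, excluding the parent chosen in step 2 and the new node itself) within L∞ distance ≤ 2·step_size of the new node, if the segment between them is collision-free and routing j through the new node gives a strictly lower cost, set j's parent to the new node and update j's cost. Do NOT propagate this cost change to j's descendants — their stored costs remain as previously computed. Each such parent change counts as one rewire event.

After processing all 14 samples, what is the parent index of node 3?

Parent of node 3: 2

1. q=(1,25) nearest=0 d=23 new=(1,6) → add node 1 parent=0 cost=4
2. q=(22,27) nearest=1 d=21 new=(5,10) → add node 2 parent=1 cost=8
3. q=(8,28) nearest=2 d=18 new=(8,14) → blocked by [7,13]×[9,14], reject
4. q=(7,33) nearest=2 d=23 new=(7,14) → blocked by [7,13]×[9,14], reject
5. q=(8,41) nearest=2 d=31 new=(8,14) → blocked by [7,13]×[9,14], reject
6. q=(12,26) nearest=2 d=16 new=(9,14) → blocked by [7,13]×[9,14], reject
7. q=(15,20) nearest=2 d=10 new=(9,14) → blocked by [7,13]×[9,14], reject
8. q=(7,42) nearest=2 d=32 new=(7,14) → blocked by [7,13]×[9,14], reject
9. q=(21,7) nearest=2 d=16 new=(9,7) → add node 3 parent=2 cost=12
10. q=(10,5) nearest=3 d=2 new=(10,5) → add node 4 parent=3 cost=14
11. q=(17,22) nearest=2 d=12 new=(9,14) → blocked by [7,13]×[9,14], reject
12. q=(8,50) nearest=2 d=40 new=(8,14) → blocked by [7,13]×[9,14], reject
13. q=(26,18) nearest=4 d=16 new=(14,9) → add node 5 parent=4 cost=18
14. q=(21,20) nearest=5 d=11 new=(18,13) → add node 6 parent=5 cost=22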